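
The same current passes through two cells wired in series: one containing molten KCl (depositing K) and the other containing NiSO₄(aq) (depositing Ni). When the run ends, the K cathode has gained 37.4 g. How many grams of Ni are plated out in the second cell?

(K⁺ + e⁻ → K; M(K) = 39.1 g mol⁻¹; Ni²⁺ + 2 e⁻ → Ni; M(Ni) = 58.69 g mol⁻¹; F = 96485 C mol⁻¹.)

n(K) = 37.4 / 39.1 = 0.9565 mol.
Since K⁺ + e⁻ → K, n(e⁻) passed = 1 × 0.9565 = 0.9565 mol.
Cells in series carry the same charge, so the same 0.9565 mol of electrons passes through cell 2.
Ni²⁺ + 2 e⁻ → Ni, so n(Ni) = 0.9565 / 2 = 0.4783 mol.
m(Ni) = 0.4783 × 58.69 = 28.1 g.

28.1 g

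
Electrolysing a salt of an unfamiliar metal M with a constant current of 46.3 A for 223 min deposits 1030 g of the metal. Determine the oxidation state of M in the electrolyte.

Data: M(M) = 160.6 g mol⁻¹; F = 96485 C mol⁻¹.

Q = I·t = 46.30 A × 13380 s = 619500 C, so n(e⁻) = 619500/96485 = 6.421 mol.
n(M) deposited = 1030 / 160.6 = 6.413 mol.
Electrons per atom = n(e⁻)/n(M) = 6.421 / 6.413 = 1.00 ≈ 1, so the ion is M⁺.

+1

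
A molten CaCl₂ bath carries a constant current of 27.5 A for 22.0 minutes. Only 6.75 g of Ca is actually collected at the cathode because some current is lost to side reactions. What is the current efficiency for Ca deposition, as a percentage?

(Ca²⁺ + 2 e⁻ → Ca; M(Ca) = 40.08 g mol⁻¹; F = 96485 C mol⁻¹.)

89.5 %

Q = I·t = 27.50 × 1320.0 = 36300 C; n(e⁻) = 36300/96485 = 0.3762 mol.
Theoretical n(Ca) = n(e⁻)/2 = 0.1881 mol, i.e. m_theo = 0.1881 × 40.08 = 7.540 g.
Efficiency = m_actual / m_theo = 6.75 / 7.540 = 89.5 %.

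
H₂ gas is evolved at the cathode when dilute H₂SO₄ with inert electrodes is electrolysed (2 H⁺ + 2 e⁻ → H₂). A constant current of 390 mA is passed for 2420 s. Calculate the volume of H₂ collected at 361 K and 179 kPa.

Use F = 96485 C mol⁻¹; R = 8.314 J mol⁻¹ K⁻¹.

0.0820 L

Q = I·t = 0.3900 A × 2420.0 s = 943.8 C.
n(e⁻) = Q/F = 943.8 / 96485 = 0.009782 mol.
2 electrons are transferred per H₂ molecule, so n(H₂) = 0.009782 / 2 = 0.004891 mol.
V = nRT/P = (0.004891 × 8.314 × 361) / (179 × 10³ Pa) = 8.20 × 10⁻⁵ m³ = 0.0820 L.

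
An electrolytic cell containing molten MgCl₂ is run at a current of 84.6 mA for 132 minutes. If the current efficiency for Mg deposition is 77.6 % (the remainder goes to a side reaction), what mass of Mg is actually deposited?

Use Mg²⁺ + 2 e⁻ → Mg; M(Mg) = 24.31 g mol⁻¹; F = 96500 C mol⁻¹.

Q = I·t = 0.08460 × 7920.0 = 670.0 C.
n(e⁻) = 670.0/96500 = 0.006943 mol; theoretically n(Mg) = 0.006943/2 = 0.003472 mol, m_theo = 0.08440 g.
At 77.6 % efficiency, m_actual = 0.776 × 0.08440 = 0.0655 g.

0.0655 g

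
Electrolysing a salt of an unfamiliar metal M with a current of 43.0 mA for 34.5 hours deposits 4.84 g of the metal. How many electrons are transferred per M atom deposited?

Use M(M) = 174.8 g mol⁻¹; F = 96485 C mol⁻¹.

Q = I·t = 0.04300 A × 124200 s = 5341 C, so n(e⁻) = 5341/96485 = 0.05535 mol.
n(M) deposited = 4.84 / 174.8 = 0.02769 mol.
Electrons per atom = n(e⁻)/n(M) = 0.05535 / 0.02769 = 2.00 ≈ 2, so the ion is M²⁺.

2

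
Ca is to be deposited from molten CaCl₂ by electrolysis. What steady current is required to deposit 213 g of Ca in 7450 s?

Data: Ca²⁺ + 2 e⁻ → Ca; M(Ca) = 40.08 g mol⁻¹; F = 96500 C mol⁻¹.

n(Ca) = 213 / 40.08 = 5.314 mol.
n(e⁻) = 2 × 5.314 = 10.63 mol.
Q = n(e⁻)·F = 10.63 × 96500 = 1026000 C.
I = Q/t = 1026000 / 7450.0 s = 138 A.

138 A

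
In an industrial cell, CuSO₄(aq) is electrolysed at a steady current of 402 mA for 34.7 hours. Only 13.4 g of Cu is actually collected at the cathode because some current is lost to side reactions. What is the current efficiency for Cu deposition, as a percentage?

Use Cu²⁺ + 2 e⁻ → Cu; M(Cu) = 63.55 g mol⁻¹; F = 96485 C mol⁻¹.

81.0 %

Q = I·t = 0.4020 × 124920 = 50220 C; n(e⁻) = 50220/96485 = 0.5205 mol.
Theoretical n(Cu) = n(e⁻)/2 = 0.2602 mol, i.e. m_theo = 0.2602 × 63.55 = 16.54 g.
Efficiency = m_actual / m_theo = 13.4 / 16.54 = 81.0 %.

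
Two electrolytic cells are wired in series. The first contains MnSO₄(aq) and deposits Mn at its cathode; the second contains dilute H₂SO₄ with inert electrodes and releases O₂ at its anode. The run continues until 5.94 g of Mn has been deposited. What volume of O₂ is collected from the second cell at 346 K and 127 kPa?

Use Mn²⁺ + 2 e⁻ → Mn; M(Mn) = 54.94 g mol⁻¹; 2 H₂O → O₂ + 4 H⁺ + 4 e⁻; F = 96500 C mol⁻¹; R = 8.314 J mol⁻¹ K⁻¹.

n(Mn) = 5.94 / 54.94 = 0.1081 mol, so n(e⁻) = 2 × 0.1081 = 0.2162 mol.
The cells are in series, so the same 0.2162 mol of electrons passes through the second cell.
2 H₂O → O₂ + 4 H⁺ + 4 e⁻ — 4 mol e⁻ per mol O₂, so n(O₂) = 0.2162/4 = 0.05406 mol.
V = nRT/P = (0.05406 × 8.314 × 346) / (127 × 10³) = 0.00122 m³ = 1.22 L.

1.22 L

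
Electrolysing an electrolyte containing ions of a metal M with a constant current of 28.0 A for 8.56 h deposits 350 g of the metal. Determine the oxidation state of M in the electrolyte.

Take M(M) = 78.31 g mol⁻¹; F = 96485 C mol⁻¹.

Q = I·t = 28.00 A × 30816 s = 862800 C, so n(e⁻) = 862800/96485 = 8.943 mol.
n(M) deposited = 350 / 78.31 = 4.469 mol.
Electrons per atom = n(e⁻)/n(M) = 8.943 / 4.469 = 2.00 ≈ 2, so the ion is M²⁺.

+2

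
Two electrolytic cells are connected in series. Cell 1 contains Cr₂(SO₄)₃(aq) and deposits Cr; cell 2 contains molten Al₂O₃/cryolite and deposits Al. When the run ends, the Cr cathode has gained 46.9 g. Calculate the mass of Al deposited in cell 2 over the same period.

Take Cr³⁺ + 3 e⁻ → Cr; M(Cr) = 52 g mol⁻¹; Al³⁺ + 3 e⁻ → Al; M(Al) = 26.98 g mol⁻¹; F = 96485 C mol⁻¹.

24.3 g

n(Cr) = 46.9 / 52 = 0.9019 mol.
Since Cr³⁺ + 3 e⁻ → Cr, n(e⁻) passed = 3 × 0.9019 = 2.706 mol.
Cells in series carry the same charge, so the same 2.706 mol of electrons passes through cell 2.
Al³⁺ + 3 e⁻ → Al, so n(Al) = 2.706 / 3 = 0.9019 mol.
m(Al) = 0.9019 × 26.98 = 24.3 g.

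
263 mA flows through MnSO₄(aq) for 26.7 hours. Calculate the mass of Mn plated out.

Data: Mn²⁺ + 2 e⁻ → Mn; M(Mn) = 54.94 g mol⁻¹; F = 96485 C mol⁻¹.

Q = I·t = 0.2630 A × 96120 s = 25280 C.
n(e⁻) = Q/F = 25280 / 96485 = 0.2620 mol.
Mn²⁺ + 2 e⁻ → Mn, so n(Mn) = n(e⁻)/2 = 0.1310 mol.
m = n·M = 0.1310 × 54.94 = 7.20 g.

7.20 g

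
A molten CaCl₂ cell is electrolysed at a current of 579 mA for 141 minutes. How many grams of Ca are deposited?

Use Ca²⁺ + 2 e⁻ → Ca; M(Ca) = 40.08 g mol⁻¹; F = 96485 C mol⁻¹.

Q = I·t = 0.5790 A × 8460.0 s = 4898 C.
n(e⁻) = Q/F = 4898 / 96485 = 0.05077 mol.
Ca²⁺ + 2 e⁻ → Ca, so n(Ca) = n(e⁻)/2 = 0.02538 mol.
m = n·M = 0.02538 × 40.08 = 1.02 g.

1.02 g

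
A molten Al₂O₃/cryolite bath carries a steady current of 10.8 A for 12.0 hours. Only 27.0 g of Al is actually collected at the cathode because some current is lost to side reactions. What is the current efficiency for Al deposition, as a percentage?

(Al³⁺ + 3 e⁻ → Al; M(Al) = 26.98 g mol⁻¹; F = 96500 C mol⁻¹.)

Q = I·t = 10.80 × 43200 = 466600 C; n(e⁻) = 466600/96500 = 4.835 mol.
Theoretical n(Al) = n(e⁻)/3 = 1.612 mol, i.e. m_theo = 1.612 × 26.98 = 43.48 g.
Efficiency = m_actual / m_theo = 27.0 / 43.48 = 62.1 %.

62.1 %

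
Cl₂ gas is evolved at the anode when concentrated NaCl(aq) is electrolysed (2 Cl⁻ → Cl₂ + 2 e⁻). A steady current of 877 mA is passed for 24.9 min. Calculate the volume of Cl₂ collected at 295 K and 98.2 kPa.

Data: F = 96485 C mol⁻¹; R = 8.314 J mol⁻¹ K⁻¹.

0.170 L

Q = I·t = 0.8770 A × 1494.0 s = 1310 C.
n(e⁻) = Q/F = 1310 / 96485 = 0.01358 mol.
2 electrons are transferred per Cl₂ molecule, so n(Cl₂) = 0.01358 / 2 = 0.006790 mol.
V = nRT/P = (0.006790 × 8.314 × 295) / (98.2 × 10³ Pa) = 1.70 × 10⁻⁴ m³ = 0.170 L.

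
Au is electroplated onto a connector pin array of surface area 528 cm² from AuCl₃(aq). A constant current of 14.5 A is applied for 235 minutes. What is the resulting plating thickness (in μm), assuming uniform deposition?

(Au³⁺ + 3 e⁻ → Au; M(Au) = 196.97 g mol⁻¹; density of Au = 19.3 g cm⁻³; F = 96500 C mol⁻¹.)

137 μm

Q = I·t = 14.50 × 14100 = 204400 C; n(e⁻) = 2.119 mol.
n(Au) = n(e⁻)/3 = 0.7062 mol, so m = 0.7062 × 196.97 = 139.1 g.
Volume = m/ρ = 139.1 / 19.3 = 7.207 cm³.
Thickness = V/A = 7.207 / 528 = 0.0137 cm = 137 μm.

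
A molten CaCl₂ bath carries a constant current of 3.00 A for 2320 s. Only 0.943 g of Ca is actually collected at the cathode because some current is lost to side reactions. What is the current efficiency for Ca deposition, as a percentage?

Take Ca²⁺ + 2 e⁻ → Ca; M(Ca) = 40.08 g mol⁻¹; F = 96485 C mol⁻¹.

65.2 %

Q = I·t = 3.000 × 2320.0 = 6960 C; n(e⁻) = 6960/96485 = 0.07214 mol.
Theoretical n(Ca) = n(e⁻)/2 = 0.03607 mol, i.e. m_theo = 0.03607 × 40.08 = 1.446 g.
Efficiency = m_actual / m_theo = 0.943 / 1.446 = 65.2 %.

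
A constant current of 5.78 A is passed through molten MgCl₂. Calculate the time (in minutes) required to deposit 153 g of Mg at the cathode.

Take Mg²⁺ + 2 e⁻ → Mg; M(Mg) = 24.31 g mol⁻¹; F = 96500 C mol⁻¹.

3500 min

n(Mg) = m/M = 153 / 24.31 = 6.294 mol.
Each Mg atom requires 2 electrons, so n(e⁻) = 2 × 6.294 = 12.59 mol.
Q = n(e⁻)·F = 12.59 × 96500 = 1215000 C.
t = Q/I = 1215000 / 5.780 A = 210200 s = 3500 min.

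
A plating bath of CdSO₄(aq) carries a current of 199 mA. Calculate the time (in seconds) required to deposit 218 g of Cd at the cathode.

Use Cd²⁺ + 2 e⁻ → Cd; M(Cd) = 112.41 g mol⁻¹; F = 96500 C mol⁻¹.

n(Cd) = m/M = 218 / 112.41 = 1.939 mol.
Each Cd atom requires 2 electrons, so n(e⁻) = 2 × 1.939 = 3.879 mol.
Q = n(e⁻)·F = 3.879 × 96500 = 374300 C.
t = Q/I = 374300 / 0.1990 A = 1881000 s.

1.88 × 10⁶ s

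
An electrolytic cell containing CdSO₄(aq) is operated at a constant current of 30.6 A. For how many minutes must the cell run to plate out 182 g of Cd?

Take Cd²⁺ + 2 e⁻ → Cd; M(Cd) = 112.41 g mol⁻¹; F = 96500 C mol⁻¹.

170 min

n(Cd) = m/M = 182 / 112.41 = 1.619 mol.
Each Cd atom requires 2 electrons, so n(e⁻) = 2 × 1.619 = 3.238 mol.
Q = n(e⁻)·F = 3.238 × 96500 = 312500 C.
t = Q/I = 312500 / 30.60 A = 10210 s = 170 min.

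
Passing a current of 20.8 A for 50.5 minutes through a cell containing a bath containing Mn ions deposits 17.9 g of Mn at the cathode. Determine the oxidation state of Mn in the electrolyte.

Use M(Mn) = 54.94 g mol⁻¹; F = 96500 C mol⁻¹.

+2

Q = I·t = 20.80 A × 3030.0 s = 63020 C, so n(e⁻) = 63020/96500 = 0.6531 mol.
n(Mn) deposited = 17.9 / 54.94 = 0.3258 mol.
Electrons per atom = n(e⁻)/n(Mn) = 0.6531 / 0.3258 = 2.00 ≈ 2, so the ion is Mn²⁺.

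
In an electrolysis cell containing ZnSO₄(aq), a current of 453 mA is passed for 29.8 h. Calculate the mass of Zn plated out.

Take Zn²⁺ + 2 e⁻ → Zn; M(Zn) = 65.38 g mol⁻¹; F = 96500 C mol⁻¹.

Q = I·t = 0.4530 A × 107280 s = 48600 C.
n(e⁻) = Q/F = 48600 / 96500 = 0.5036 mol.
Zn²⁺ + 2 e⁻ → Zn, so n(Zn) = n(e⁻)/2 = 0.2518 mol.
m = n·M = 0.2518 × 65.38 = 16.5 g.

16.5 g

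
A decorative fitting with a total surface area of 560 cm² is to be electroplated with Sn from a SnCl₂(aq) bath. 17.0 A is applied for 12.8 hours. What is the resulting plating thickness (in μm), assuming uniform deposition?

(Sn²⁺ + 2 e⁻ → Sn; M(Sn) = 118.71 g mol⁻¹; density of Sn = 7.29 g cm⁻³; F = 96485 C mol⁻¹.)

1180 μm

Q = I·t = 17.00 × 46080 = 783400 C; n(e⁻) = 8.119 mol.
n(Sn) = n(e⁻)/2 = 4.059 mol, so m = 4.059 × 118.71 = 481.9 g.
Volume = m/ρ = 481.9 / 7.29 = 66.10 cm³.
Thickness = V/A = 66.10 / 560 = 0.118 cm = 1180 μm.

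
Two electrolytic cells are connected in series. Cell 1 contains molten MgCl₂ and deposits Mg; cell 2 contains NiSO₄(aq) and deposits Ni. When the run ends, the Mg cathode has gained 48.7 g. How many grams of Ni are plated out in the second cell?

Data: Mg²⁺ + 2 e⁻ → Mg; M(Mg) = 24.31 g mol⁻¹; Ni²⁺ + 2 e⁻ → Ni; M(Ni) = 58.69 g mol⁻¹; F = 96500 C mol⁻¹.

n(Mg) = 48.7 / 24.31 = 2.003 mol.
Since Mg²⁺ + 2 e⁻ → Mg, n(e⁻) passed = 2 × 2.003 = 4.007 mol.
Cells in series carry the same charge, so the same 4.007 mol of electrons passes through cell 2.
Ni²⁺ + 2 e⁻ → Ni, so n(Ni) = 4.007 / 2 = 2.003 mol.
m(Ni) = 2.003 × 58.69 = 118 g.

118 g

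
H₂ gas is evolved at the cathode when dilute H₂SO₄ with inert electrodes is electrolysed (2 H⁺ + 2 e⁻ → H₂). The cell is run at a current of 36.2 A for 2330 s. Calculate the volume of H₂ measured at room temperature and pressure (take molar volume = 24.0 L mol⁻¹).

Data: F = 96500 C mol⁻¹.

Q = I·t = 36.20 A × 2330.0 s = 84350 C.
n(e⁻) = Q/F = 84350 / 96500 = 0.8741 mol.
2 electrons are transferred per H₂ molecule, so n(H₂) = 0.8741 / 2 = 0.4370 mol.
V = n × V_m = 0.4370 × 24.0 = 10.5 L.

10.5 L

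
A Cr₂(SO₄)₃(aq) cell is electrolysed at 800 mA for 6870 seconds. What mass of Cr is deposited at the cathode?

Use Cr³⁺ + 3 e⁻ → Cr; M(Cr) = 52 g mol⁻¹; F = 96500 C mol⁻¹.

Q = I·t = 0.8000 A × 6870.0 s = 5496 C.
n(e⁻) = Q/F = 5496 / 96500 = 0.05695 mol.
Cr³⁺ + 3 e⁻ → Cr, so n(Cr) = n(e⁻)/3 = 0.01898 mol.
m = n·M = 0.01898 × 52 = 0.987 g.

0.987 g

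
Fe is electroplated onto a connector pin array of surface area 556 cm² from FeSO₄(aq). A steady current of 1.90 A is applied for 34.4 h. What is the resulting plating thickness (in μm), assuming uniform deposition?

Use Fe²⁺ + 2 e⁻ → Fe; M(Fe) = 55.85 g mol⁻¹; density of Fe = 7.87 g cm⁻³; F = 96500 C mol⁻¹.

Q = I·t = 1.900 × 123840 = 235300 C; n(e⁻) = 2.438 mol.
n(Fe) = n(e⁻)/2 = 1.219 mol, so m = 1.219 × 55.85 = 68.09 g.
Volume = m/ρ = 68.09 / 7.87 = 8.652 cm³.
Thickness = V/A = 8.652 / 556 = 0.0156 cm = 156 μm.

156 μm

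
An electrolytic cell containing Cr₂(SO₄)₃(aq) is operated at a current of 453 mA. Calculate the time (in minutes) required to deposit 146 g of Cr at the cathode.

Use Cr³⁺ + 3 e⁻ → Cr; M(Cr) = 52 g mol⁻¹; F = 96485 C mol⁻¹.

29900 min

n(Cr) = m/M = 146 / 52 = 2.808 mol.
Each Cr atom requires 3 electrons, so n(e⁻) = 3 × 2.808 = 8.423 mol.
Q = n(e⁻)·F = 8.423 × 96485 = 812700 C.
t = Q/I = 812700 / 0.4530 A = 1794000 s = 29900 min.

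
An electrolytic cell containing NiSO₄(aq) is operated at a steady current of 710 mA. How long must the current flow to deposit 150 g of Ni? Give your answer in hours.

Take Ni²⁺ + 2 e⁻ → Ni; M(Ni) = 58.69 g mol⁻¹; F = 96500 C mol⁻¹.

n(Ni) = m/M = 150 / 58.69 = 2.556 mol.
Each Ni atom requires 2 electrons, so n(e⁻) = 2 × 2.556 = 5.112 mol.
Q = n(e⁻)·F = 5.112 × 96500 = 493300 C.
t = Q/I = 493300 / 0.7100 A = 694700 s = 193 h.

193 h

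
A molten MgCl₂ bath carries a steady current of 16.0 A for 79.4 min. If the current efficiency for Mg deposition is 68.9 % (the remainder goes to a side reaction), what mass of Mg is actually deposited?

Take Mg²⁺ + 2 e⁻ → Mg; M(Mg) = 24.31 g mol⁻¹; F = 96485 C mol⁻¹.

6.62 g

Q = I·t = 16.00 × 4764.0 = 76220 C.
n(e⁻) = 76220/96485 = 0.7900 mol; theoretically n(Mg) = 0.7900/2 = 0.3950 mol, m_theo = 9.603 g.
At 68.9 % efficiency, m_actual = 0.689 × 9.603 = 6.62 g.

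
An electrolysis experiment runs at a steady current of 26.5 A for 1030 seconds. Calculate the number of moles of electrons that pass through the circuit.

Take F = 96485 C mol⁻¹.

0.283 mol

Q = I·t = 26.50 A × 1030.0 s = 27300 C.
n(e⁻) = Q/F = 27300 / 96485 = 0.283 mol.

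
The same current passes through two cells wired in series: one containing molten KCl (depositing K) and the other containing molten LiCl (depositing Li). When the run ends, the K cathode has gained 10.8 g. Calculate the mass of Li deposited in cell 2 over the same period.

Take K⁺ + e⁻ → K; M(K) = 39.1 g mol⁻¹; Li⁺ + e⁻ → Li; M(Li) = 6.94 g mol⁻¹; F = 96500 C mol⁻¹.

1.92 g

n(K) = 10.8 / 39.1 = 0.2762 mol.
Since K⁺ + e⁻ → K, n(e⁻) passed = 1 × 0.2762 = 0.2762 mol.
Cells in series carry the same charge, so the same 0.2762 mol of electrons passes through cell 2.
Li⁺ + e⁻ → Li, so n(Li) = 0.2762 / 1 = 0.2762 mol.
m(Li) = 0.2762 × 6.94 = 1.92 g.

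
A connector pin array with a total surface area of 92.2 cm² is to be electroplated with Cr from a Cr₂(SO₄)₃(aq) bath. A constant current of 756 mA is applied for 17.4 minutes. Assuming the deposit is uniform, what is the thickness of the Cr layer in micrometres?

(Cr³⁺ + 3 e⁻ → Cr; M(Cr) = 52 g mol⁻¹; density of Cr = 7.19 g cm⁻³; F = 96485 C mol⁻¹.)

Q = I·t = 0.7560 × 1044.0 = 789.3 C; n(e⁻) = 0.008180 mol.
n(Cr) = n(e⁻)/3 = 0.002727 mol, so m = 0.002727 × 52 = 0.1418 g.
Volume = m/ρ = 0.1418 / 7.19 = 0.01972 cm³.
Thickness = V/A = 0.01972 / 92.2 = 2.14 × 10⁻⁴ cm = 2.14 μm.

2.14 μm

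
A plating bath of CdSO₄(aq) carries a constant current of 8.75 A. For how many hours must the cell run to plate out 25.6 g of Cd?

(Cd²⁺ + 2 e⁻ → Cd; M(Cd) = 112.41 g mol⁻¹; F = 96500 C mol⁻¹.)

1.40 h

n(Cd) = m/M = 25.6 / 112.41 = 0.2277 mol.
Each Cd atom requires 2 electrons, so n(e⁻) = 2 × 0.2277 = 0.4555 mol.
Q = n(e⁻)·F = 0.4555 × 96500 = 43950 C.
t = Q/I = 43950 / 8.750 A = 5023 s = 1.40 h.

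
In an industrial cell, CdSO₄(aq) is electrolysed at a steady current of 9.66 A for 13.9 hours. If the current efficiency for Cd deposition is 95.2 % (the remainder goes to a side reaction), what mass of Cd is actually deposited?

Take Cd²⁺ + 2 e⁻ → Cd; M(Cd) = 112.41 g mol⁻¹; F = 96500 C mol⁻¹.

Q = I·t = 9.660 × 50040 = 483400 C.
n(e⁻) = 483400/96500 = 5.009 mol; theoretically n(Cd) = 5.009/2 = 2.505 mol, m_theo = 281.5 g.
At 95.2 % efficiency, m_actual = 0.952 × 281.5 = 268 g.

268 g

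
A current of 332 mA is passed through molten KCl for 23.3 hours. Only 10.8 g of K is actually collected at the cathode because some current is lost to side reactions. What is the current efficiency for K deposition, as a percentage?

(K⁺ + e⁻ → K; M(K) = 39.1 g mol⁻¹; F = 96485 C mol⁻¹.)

95.7 %

Q = I·t = 0.3320 × 83880 = 27850 C; n(e⁻) = 27850/96485 = 0.2886 mol.
Theoretical n(K) = n(e⁻)/1 = 0.2886 mol, i.e. m_theo = 0.2886 × 39.1 = 11.29 g.
Efficiency = m_actual / m_theo = 10.8 / 11.29 = 95.7 %.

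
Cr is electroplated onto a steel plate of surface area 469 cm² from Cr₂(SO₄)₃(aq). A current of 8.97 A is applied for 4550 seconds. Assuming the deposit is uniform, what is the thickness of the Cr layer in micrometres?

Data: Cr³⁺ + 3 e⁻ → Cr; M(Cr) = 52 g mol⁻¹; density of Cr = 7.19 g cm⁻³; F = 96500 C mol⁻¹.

21.7 μm

Q = I·t = 8.970 × 4550.0 = 40810 C; n(e⁻) = 0.4229 mol.
n(Cr) = n(e⁻)/3 = 0.1410 mol, so m = 0.1410 × 52 = 7.331 g.
Volume = m/ρ = 7.331 / 7.19 = 1.020 cm³.
Thickness = V/A = 1.020 / 469 = 0.00217 cm = 21.7 μm.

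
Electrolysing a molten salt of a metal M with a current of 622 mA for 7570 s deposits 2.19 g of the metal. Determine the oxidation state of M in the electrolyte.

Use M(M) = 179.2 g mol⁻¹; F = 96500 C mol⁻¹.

Q = I·t = 0.6220 A × 7570.0 s = 4709 C, so n(e⁻) = 4709/96500 = 0.04879 mol.
n(M) deposited = 2.19 / 179.2 = 0.01222 mol.
Electrons per atom = n(e⁻)/n(M) = 0.04879 / 0.01222 = 3.99 ≈ 4, so the ion is M⁴⁺.

+4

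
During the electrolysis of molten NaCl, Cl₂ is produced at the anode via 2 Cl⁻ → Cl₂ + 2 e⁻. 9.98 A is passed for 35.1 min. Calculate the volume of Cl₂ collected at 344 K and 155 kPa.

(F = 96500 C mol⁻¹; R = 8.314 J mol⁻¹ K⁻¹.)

2.01 L

Q = I·t = 9.980 A × 2106.0 s = 21020 C.
n(e⁻) = Q/F = 21020 / 96500 = 0.2178 mol.
2 electrons are transferred per Cl₂ molecule, so n(Cl₂) = 0.2178 / 2 = 0.1089 mol.
V = nRT/P = (0.1089 × 8.314 × 344) / (155 × 10³ Pa) = 0.00201 m³ = 2.01 L.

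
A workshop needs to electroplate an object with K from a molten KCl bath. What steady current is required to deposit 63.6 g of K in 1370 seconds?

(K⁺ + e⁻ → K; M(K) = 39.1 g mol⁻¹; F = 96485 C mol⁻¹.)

n(K) = 63.6 / 39.1 = 1.627 mol.
n(e⁻) = 1 × 1.627 = 1.627 mol.
Q = n(e⁻)·F = 1.627 × 96485 = 156900 C.
I = Q/t = 156900 / 1370.0 s = 115 A.

115 A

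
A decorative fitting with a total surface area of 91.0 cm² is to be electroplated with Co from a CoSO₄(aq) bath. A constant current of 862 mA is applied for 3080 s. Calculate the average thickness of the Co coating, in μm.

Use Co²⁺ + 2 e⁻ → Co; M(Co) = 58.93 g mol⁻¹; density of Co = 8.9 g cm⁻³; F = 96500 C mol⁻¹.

10.0 μm

Q = I·t = 0.8620 × 3080.0 = 2655 C; n(e⁻) = 0.02751 mol.
n(Co) = n(e⁻)/2 = 0.01376 mol, so m = 0.01376 × 58.93 = 0.8107 g.
Volume = m/ρ = 0.8107 / 8.9 = 0.09109 cm³.
Thickness = V/A = 0.09109 / 91.0 = 0.00100 cm = 10.0 μm.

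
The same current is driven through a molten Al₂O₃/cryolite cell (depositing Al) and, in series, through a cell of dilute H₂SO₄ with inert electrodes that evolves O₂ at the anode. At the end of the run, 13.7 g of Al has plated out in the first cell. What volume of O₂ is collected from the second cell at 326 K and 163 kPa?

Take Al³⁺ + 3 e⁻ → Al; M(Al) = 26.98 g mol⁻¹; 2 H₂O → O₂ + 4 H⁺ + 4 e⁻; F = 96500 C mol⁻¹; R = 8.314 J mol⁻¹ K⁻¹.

6.33 L

n(Al) = 13.7 / 26.98 = 0.5078 mol, so n(e⁻) = 3 × 0.5078 = 1.523 mol.
The cells are in series, so the same 1.523 mol of electrons passes through the second cell.
2 H₂O → O₂ + 4 H⁺ + 4 e⁻ — 4 mol e⁻ per mol O₂, so n(O₂) = 1.523/4 = 0.3808 mol.
V = nRT/P = (0.3808 × 8.314 × 326) / (163 × 10³) = 0.00633 m³ = 6.33 L.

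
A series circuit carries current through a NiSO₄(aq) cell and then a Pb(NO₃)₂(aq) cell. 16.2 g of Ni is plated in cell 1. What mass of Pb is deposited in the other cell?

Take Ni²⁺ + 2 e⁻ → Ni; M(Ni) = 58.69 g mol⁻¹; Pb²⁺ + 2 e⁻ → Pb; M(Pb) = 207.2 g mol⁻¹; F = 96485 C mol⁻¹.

n(Ni) = 16.2 / 58.69 = 0.2760 mol.
Since Ni²⁺ + 2 e⁻ → Ni, n(e⁻) passed = 2 × 0.2760 = 0.5521 mol.
Cells in series carry the same charge, so the same 0.5521 mol of electrons passes through cell 2.
Pb²⁺ + 2 e⁻ → Pb, so n(Pb) = 0.5521 / 2 = 0.2760 mol.
m(Pb) = 0.2760 × 207.2 = 57.2 g.

57.2 g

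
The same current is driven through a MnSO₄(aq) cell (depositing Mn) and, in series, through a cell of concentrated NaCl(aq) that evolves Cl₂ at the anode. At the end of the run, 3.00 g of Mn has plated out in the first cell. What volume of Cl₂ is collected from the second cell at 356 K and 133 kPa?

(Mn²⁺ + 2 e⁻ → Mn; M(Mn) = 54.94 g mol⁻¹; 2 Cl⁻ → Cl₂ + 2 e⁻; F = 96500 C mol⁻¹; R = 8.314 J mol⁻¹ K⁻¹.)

1.22 L

n(Mn) = 3.00 / 54.94 = 0.05461 mol, so n(e⁻) = 2 × 0.05461 = 0.1092 mol.
The cells are in series, so the same 0.1092 mol of electrons passes through the second cell.
2 Cl⁻ → Cl₂ + 2 e⁻ — 2 mol e⁻ per mol Cl₂, so n(Cl₂) = 0.1092/2 = 0.05461 mol.
V = nRT/P = (0.05461 × 8.314 × 356) / (133 × 10³) = 0.00122 m³ = 1.22 L.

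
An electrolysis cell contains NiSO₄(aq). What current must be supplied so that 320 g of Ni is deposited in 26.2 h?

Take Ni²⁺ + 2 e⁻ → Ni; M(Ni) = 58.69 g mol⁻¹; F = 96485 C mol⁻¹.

n(Ni) = 320 / 58.69 = 5.452 mol.
n(e⁻) = 2 × 5.452 = 10.90 mol.
Q = n(e⁻)·F = 10.90 × 96485 = 1052000 C.
I = Q/t = 1052000 / 94320 s = 11.2 A.

11.2 A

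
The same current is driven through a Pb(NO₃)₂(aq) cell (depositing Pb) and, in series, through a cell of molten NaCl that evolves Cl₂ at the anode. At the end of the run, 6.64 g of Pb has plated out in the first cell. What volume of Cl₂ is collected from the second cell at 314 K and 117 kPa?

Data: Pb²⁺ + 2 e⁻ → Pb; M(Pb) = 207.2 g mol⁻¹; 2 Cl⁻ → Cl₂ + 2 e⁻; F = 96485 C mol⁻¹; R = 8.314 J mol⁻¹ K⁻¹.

0.715 L

n(Pb) = 6.64 / 207.2 = 0.03205 mol, so n(e⁻) = 2 × 0.03205 = 0.06409 mol.
The cells are in series, so the same 0.06409 mol of electrons passes through the second cell.
2 Cl⁻ → Cl₂ + 2 e⁻ — 2 mol e⁻ per mol Cl₂, so n(Cl₂) = 0.06409/2 = 0.03205 mol.
V = nRT/P = (0.03205 × 8.314 × 314) / (117 × 10³) = 7.15 × 10⁻⁴ m³ = 0.715 L.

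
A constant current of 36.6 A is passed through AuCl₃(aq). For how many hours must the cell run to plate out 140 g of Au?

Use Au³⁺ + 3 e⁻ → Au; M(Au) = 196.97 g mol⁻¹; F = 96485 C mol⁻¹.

n(Au) = m/M = 140 / 196.97 = 0.7108 mol.
Each Au atom requires 3 electrons, so n(e⁻) = 3 × 0.7108 = 2.132 mol.
Q = n(e⁻)·F = 2.132 × 96485 = 205700 C.
t = Q/I = 205700 / 36.60 A = 5621 s = 1.56 h.

1.56 h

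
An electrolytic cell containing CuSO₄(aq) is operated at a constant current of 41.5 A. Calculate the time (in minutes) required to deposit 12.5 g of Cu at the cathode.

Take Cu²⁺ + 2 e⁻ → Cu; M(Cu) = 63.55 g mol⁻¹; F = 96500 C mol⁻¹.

15.2 min

n(Cu) = m/M = 12.5 / 63.55 = 0.1967 mol.
Each Cu atom requires 2 electrons, so n(e⁻) = 2 × 0.1967 = 0.3934 mol.
Q = n(e⁻)·F = 0.3934 × 96500 = 37960 C.
t = Q/I = 37960 / 41.50 A = 914.8 s = 15.2 min.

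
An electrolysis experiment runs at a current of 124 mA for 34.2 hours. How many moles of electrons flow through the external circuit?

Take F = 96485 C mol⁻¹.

Q = I·t = 0.1240 A × 123120 s = 15270 C.
n(e⁻) = Q/F = 15270 / 96485 = 0.158 mol.

0.158 mol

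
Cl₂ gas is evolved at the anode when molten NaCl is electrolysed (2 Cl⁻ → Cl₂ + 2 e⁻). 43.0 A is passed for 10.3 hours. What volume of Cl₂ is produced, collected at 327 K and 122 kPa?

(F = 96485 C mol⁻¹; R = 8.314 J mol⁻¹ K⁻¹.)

184 L

Q = I·t = 43.00 A × 37080 s = 1594000 C.
n(e⁻) = Q/F = 1594000 / 96485 = 16.53 mol.
2 electrons are transferred per Cl₂ molecule, so n(Cl₂) = 16.53 / 2 = 8.263 mol.
V = nRT/P = (8.263 × 8.314 × 327) / (122 × 10³ Pa) = 0.184 m³ = 184 L.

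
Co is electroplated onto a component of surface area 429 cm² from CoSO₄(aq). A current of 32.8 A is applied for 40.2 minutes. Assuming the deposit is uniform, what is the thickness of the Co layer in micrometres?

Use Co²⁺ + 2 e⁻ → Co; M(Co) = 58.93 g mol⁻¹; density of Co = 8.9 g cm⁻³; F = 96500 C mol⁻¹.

63.3 μm

Q = I·t = 32.80 × 2412.0 = 79110 C; n(e⁻) = 0.8198 mol.
n(Co) = n(e⁻)/2 = 0.4099 mol, so m = 0.4099 × 58.93 = 24.16 g.
Volume = m/ρ = 24.16 / 8.9 = 2.714 cm³.
Thickness = V/A = 2.714 / 429 = 0.00633 cm = 63.3 μm.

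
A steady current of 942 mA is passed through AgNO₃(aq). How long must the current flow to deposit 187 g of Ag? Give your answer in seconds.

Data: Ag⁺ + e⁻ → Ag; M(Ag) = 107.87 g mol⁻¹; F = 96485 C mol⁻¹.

1.78 × 10⁵ s

n(Ag) = m/M = 187 / 107.87 = 1.734 mol.
Each Ag atom requires 1 electron, so n(e⁻) = 1 × 1.734 = 1.734 mol.
Q = n(e⁻)·F = 1.734 × 96485 = 167300 C.
t = Q/I = 167300 / 0.9420 A = 177600 s.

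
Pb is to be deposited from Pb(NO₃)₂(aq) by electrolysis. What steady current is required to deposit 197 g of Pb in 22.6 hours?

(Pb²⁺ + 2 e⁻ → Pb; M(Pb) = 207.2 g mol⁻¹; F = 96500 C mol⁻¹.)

n(Pb) = 197 / 207.2 = 0.9508 mol.
n(e⁻) = 2 × 0.9508 = 1.902 mol.
Q = n(e⁻)·F = 1.902 × 96500 = 183500 C.
I = Q/t = 183500 / 81360 s = 2.26 A.

2.26 A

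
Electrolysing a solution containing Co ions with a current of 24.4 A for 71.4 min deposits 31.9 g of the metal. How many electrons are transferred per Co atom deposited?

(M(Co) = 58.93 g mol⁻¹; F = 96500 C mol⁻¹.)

Q = I·t = 24.40 A × 4284.0 s = 104500 C, so n(e⁻) = 104500/96500 = 1.083 mol.
n(Co) deposited = 31.9 / 58.93 = 0.5413 mol.
Electrons per atom = n(e⁻)/n(Co) = 1.083 / 0.5413 = 2.00 ≈ 2, so the ion is Co²⁺.

2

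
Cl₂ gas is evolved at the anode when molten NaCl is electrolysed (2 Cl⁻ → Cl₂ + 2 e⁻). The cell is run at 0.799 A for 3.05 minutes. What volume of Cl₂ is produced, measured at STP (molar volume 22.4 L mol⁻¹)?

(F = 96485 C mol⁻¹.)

0.0170 L

Q = I·t = 0.7990 A × 183.00 s = 146.2 C.
n(e⁻) = Q/F = 146.2 / 96485 = 0.001515 mol.
2 electrons are transferred per Cl₂ molecule, so n(Cl₂) = 0.001515 / 2 = 0.0007577 mol.
V = n × V_m = 0.0007577 × 22.4 = 0.0170 L.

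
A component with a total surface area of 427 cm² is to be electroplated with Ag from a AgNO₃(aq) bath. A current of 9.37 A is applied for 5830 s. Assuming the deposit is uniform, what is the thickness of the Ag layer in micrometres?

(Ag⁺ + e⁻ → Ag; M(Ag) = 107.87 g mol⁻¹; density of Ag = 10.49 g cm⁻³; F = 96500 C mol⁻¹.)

136 μm

Q = I·t = 9.370 × 5830.0 = 54630 C; n(e⁻) = 0.5661 mol.
n(Ag) = n(e⁻)/1 = 0.5661 mol, so m = 0.5661 × 107.87 = 61.06 g.
Volume = m/ρ = 61.06 / 10.49 = 5.821 cm³.
Thickness = V/A = 5.821 / 427 = 0.0136 cm = 136 μm.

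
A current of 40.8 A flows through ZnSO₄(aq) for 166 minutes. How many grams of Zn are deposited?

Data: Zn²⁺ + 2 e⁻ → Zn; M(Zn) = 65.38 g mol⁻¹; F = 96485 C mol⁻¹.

138 g

Q = I·t = 40.80 A × 9960.0 s = 406400 C.
n(e⁻) = Q/F = 406400 / 96485 = 4.212 mol.
Zn²⁺ + 2 e⁻ → Zn, so n(Zn) = n(e⁻)/2 = 2.106 mol.
m = n·M = 2.106 × 65.38 = 138 g.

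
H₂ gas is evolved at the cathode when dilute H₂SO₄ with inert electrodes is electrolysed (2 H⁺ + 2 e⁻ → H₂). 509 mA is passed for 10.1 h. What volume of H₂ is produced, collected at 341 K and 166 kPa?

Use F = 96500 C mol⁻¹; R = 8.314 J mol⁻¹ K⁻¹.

Q = I·t = 0.5090 A × 36360 s = 18510 C.
n(e⁻) = Q/F = 18510 / 96500 = 0.1918 mol.
2 electrons are transferred per H₂ molecule, so n(H₂) = 0.1918 / 2 = 0.09589 mol.
V = nRT/P = (0.09589 × 8.314 × 341) / (166 × 10³ Pa) = 0.00164 m³ = 1.64 L.

1.64 L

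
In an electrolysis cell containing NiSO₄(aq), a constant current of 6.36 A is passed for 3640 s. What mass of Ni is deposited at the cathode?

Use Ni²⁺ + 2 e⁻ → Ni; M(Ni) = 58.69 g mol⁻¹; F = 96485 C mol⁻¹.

7.04 g

Q = I·t = 6.360 A × 3640.0 s = 23150 C.
n(e⁻) = Q/F = 23150 / 96485 = 0.2399 mol.
Ni²⁺ + 2 e⁻ → Ni, so n(Ni) = n(e⁻)/2 = 0.1200 mol.
m = n·M = 0.1200 × 58.69 = 7.04 g.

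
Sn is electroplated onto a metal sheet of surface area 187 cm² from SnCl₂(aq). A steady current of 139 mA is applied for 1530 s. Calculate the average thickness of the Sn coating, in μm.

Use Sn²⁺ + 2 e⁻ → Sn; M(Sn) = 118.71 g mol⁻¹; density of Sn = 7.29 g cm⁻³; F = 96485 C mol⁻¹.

Q = I·t = 0.1390 × 1530.0 = 212.7 C; n(e⁻) = 0.002204 mol.
n(Sn) = n(e⁻)/2 = 0.001102 mol, so m = 0.001102 × 118.71 = 0.1308 g.
Volume = m/ρ = 0.1308 / 7.29 = 0.01795 cm³.
Thickness = V/A = 0.01795 / 187 = 9.60 × 10⁻⁵ cm = 0.960 μm.

0.960 μm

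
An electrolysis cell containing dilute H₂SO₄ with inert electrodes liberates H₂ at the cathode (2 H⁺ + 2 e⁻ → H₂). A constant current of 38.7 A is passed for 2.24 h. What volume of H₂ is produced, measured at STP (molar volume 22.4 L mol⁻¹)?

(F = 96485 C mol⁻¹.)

36.2 L

Q = I·t = 38.70 A × 8064.0 s = 312100 C.
n(e⁻) = Q/F = 312100 / 96485 = 3.234 mol.
2 electrons are transferred per H₂ molecule, so n(H₂) = 3.234 / 2 = 1.617 mol.
V = n × V_m = 1.617 × 22.4 = 36.2 L.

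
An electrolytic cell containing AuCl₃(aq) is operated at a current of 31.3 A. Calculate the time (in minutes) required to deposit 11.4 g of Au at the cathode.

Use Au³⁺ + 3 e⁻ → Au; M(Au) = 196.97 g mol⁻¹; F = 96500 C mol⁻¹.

n(Au) = m/M = 11.4 / 196.97 = 0.05788 mol.
Each Au atom requires 3 electrons, so n(e⁻) = 3 × 0.05788 = 0.1736 mol.
Q = n(e⁻)·F = 0.1736 × 96500 = 16760 C.
t = Q/I = 16760 / 31.30 A = 535.3 s = 8.92 min.

8.92 min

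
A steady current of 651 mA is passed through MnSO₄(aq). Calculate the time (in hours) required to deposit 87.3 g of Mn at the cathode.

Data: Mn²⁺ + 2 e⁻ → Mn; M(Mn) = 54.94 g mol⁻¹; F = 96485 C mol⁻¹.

n(Mn) = m/M = 87.3 / 54.94 = 1.589 mol.
Each Mn atom requires 2 electrons, so n(e⁻) = 2 × 1.589 = 3.178 mol.
Q = n(e⁻)·F = 3.178 × 96485 = 306600 C.
t = Q/I = 306600 / 0.6510 A = 471000 s = 131 h.

131 h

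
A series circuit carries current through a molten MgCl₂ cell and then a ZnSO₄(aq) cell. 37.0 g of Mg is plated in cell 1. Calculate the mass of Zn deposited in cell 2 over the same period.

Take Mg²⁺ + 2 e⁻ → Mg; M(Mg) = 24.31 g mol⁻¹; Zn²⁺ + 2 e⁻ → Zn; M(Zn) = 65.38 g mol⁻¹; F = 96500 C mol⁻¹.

n(Mg) = 37.0 / 24.31 = 1.522 mol.
Since Mg²⁺ + 2 e⁻ → Mg, n(e⁻) passed = 2 × 1.522 = 3.044 mol.
Cells in series carry the same charge, so the same 3.044 mol of electrons passes through cell 2.
Zn²⁺ + 2 e⁻ → Zn, so n(Zn) = 3.044 / 2 = 1.522 mol.
m(Zn) = 1.522 × 65.38 = 99.5 g.

99.5 g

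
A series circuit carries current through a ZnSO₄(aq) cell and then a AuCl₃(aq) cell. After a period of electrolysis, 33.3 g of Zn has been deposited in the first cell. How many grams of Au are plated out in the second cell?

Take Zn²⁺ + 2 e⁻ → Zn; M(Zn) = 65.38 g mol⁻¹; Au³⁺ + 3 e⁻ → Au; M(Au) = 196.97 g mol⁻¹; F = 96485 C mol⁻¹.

66.9 g

n(Zn) = 33.3 / 65.38 = 0.5093 mol.
Since Zn²⁺ + 2 e⁻ → Zn, n(e⁻) passed = 2 × 0.5093 = 1.019 mol.
Cells in series carry the same charge, so the same 1.019 mol of electrons passes through cell 2.
Au³⁺ + 3 e⁻ → Au, so n(Au) = 1.019 / 3 = 0.3396 mol.
m(Au) = 0.3396 × 196.97 = 66.9 g.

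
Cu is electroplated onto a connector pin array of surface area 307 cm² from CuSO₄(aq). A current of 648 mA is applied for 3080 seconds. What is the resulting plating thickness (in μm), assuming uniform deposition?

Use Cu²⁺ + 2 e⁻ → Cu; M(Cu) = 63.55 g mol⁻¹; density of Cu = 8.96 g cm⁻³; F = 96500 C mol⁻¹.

2.39 μm

Q = I·t = 0.6480 × 3080.0 = 1996 C; n(e⁻) = 0.02068 mol.
n(Cu) = n(e⁻)/2 = 0.01034 mol, so m = 0.01034 × 63.55 = 0.6572 g.
Volume = m/ρ = 0.6572 / 8.96 = 0.07335 cm³.
Thickness = V/A = 0.07335 / 307 = 2.39 × 10⁻⁴ cm = 2.39 μm.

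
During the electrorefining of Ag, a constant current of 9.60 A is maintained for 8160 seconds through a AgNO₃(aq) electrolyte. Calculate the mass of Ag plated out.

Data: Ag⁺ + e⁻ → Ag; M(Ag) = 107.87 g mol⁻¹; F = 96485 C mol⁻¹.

Q = I·t = 9.600 A × 8160.0 s = 78340 C.
n(e⁻) = Q/F = 78340 / 96485 = 0.8119 mol.
Ag⁺ + e⁻ → Ag, so n(Ag) = n(e⁻)/1 = 0.8119 mol.
m = n·M = 0.8119 × 107.87 = 87.6 g.

87.6 g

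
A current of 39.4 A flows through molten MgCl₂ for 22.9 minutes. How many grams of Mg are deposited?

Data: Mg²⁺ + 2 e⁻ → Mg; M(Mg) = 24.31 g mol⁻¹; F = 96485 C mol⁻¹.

6.82 g

Q = I·t = 39.40 A × 1374.0 s = 54140 C.
n(e⁻) = Q/F = 54140 / 96485 = 0.5611 mol.
Mg²⁺ + 2 e⁻ → Mg, so n(Mg) = n(e⁻)/2 = 0.2805 mol.
m = n·M = 0.2805 × 24.31 = 6.82 g.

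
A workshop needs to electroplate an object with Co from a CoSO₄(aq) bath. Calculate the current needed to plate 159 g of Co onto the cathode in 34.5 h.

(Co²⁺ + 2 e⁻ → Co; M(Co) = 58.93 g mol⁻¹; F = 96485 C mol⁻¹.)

n(Co) = 159 / 58.93 = 2.698 mol.
n(e⁻) = 2 × 2.698 = 5.396 mol.
Q = n(e⁻)·F = 5.396 × 96485 = 520700 C.
I = Q/t = 520700 / 124200 s = 4.19 A.

4.19 A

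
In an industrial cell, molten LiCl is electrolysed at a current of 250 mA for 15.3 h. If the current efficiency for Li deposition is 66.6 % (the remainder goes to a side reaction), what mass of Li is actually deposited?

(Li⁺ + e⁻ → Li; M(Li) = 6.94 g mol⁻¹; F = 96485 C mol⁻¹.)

Q = I·t = 0.2500 × 55080 = 13770 C.
n(e⁻) = 13770/96485 = 0.1427 mol; theoretically n(Li) = 0.1427/1 = 0.1427 mol, m_theo = 0.9905 g.
At 66.6 % efficiency, m_actual = 0.666 × 0.9905 = 0.660 g.

0.660 g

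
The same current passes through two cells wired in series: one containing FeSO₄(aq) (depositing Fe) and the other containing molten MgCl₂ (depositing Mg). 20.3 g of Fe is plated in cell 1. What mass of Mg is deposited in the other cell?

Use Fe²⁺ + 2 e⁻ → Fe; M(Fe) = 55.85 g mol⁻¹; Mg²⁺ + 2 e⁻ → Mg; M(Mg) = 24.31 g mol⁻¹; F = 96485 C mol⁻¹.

8.84 g

n(Fe) = 20.3 / 55.85 = 0.3635 mol.
Since Fe²⁺ + 2 e⁻ → Fe, n(e⁻) passed = 2 × 0.3635 = 0.7269 mol.
Cells in series carry the same charge, so the same 0.7269 mol of electrons passes through cell 2.
Mg²⁺ + 2 e⁻ → Mg, so n(Mg) = 0.7269 / 2 = 0.3635 mol.
m(Mg) = 0.3635 × 24.31 = 8.84 g.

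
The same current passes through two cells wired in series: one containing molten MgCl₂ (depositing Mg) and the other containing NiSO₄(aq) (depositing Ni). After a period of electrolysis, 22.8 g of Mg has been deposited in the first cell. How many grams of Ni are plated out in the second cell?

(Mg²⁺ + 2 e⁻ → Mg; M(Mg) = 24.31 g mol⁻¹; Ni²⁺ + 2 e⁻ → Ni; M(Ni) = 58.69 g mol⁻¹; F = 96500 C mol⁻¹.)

n(Mg) = 22.8 / 24.31 = 0.9379 mol.
Since Mg²⁺ + 2 e⁻ → Mg, n(e⁻) passed = 2 × 0.9379 = 1.876 mol.
Cells in series carry the same charge, so the same 1.876 mol of electrons passes through cell 2.
Ni²⁺ + 2 e⁻ → Ni, so n(Ni) = 1.876 / 2 = 0.9379 mol.
m(Ni) = 0.9379 × 58.69 = 55.0 g.

55.0 g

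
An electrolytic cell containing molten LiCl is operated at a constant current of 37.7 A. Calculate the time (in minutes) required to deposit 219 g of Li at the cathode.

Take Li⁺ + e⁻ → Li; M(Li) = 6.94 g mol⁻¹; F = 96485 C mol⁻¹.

1350 min

n(Li) = m/M = 219 / 6.94 = 31.56 mol.
Each Li atom requires 1 electron, so n(e⁻) = 1 × 31.56 = 31.56 mol.
Q = n(e⁻)·F = 31.56 × 96485 = 3045000 C.
t = Q/I = 3045000 / 37.70 A = 80760 s = 1350 min.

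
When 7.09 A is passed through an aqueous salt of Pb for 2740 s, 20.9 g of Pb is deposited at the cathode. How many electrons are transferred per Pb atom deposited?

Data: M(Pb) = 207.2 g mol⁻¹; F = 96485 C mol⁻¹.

Q = I·t = 7.090 A × 2740.0 s = 19430 C, so n(e⁻) = 19430/96485 = 0.2013 mol.
n(Pb) deposited = 20.9 / 207.2 = 0.1009 mol.
Electrons per atom = n(e⁻)/n(Pb) = 0.2013 / 0.1009 = 2.00 ≈ 2, so the ion is Pb²⁺.

2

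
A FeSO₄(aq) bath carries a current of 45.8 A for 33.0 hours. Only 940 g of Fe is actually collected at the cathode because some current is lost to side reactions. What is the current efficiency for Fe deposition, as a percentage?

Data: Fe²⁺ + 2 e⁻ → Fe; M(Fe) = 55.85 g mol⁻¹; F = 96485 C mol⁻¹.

Q = I·t = 45.80 × 118800 = 5441000 C; n(e⁻) = 5441000/96485 = 56.39 mol.
Theoretical n(Fe) = n(e⁻)/2 = 28.20 mol, i.e. m_theo = 28.20 × 55.85 = 1575 g.
Efficiency = m_actual / m_theo = 940 / 1575 = 59.7 %.

59.7 %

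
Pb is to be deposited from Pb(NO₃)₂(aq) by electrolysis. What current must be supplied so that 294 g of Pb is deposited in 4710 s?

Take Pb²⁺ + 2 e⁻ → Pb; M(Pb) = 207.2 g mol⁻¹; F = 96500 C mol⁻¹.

58.1 A

n(Pb) = 294 / 207.2 = 1.419 mol.
n(e⁻) = 2 × 1.419 = 2.838 mol.
Q = n(e⁻)·F = 2.838 × 96500 = 273900 C.
I = Q/t = 273900 / 4710.0 s = 58.1 A.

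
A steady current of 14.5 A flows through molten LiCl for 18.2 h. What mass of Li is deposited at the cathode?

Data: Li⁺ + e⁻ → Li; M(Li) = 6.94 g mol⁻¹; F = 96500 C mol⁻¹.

Q = I·t = 14.50 A × 65520 s = 950000 C.
n(e⁻) = Q/F = 950000 / 96500 = 9.845 mol.
Li⁺ + e⁻ → Li, so n(Li) = n(e⁻)/1 = 9.845 mol.
m = n·M = 9.845 × 6.94 = 68.3 g.

68.3 g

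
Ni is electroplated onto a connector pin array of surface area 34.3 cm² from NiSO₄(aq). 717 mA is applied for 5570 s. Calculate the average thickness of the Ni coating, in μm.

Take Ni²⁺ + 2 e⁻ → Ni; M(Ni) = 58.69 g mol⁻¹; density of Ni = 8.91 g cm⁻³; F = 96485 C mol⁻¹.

39.7 μm

Q = I·t = 0.7170 × 5570.0 = 3994 C; n(e⁻) = 0.04139 mol.
n(Ni) = n(e⁻)/2 = 0.02070 mol, so m = 0.02070 × 58.69 = 1.215 g.
Volume = m/ρ = 1.215 / 8.91 = 0.1363 cm³.
Thickness = V/A = 0.1363 / 34.3 = 0.00397 cm = 39.7 μm.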